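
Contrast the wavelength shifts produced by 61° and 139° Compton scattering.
139° produces the larger shift by a factor of 3.406

Calculate both shifts using Δλ = λ_C(1 - cos θ):

For θ₁ = 61°:
Δλ₁ = 2.4263 × (1 - cos(61°))
Δλ₁ = 2.4263 × 0.5152
Δλ₁ = 1.2500 pm

For θ₂ = 139°:
Δλ₂ = 2.4263 × (1 - cos(139°))
Δλ₂ = 2.4263 × 1.7547
Δλ₂ = 4.2575 pm

The 139° angle produces the larger shift.
Ratio: 4.2575/1.2500 = 3.406

(Intermediate values are shown rounded; full precision is carried through to the final answer.)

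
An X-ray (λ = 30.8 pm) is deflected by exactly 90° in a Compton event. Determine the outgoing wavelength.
33.2263 pm

Using the Compton formula: λ' = λ + λ_C(1 − cos θ)

For θ = 90°, cos θ = 0 (exact) = 0.0000, so:
1 − cos 90° = 1 − (0) = 1.0000

Δλ = λ_C × 1.0000 = 2.4263 × 1.0000 = 2.4263 pm

λ' = 30.8 + 2.4263 = 33.2263 pm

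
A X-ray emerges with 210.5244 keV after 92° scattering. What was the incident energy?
367.0000 keV

Convert final energy to wavelength (hc ≈ 1239.842 keV·pm):
λ' = hc/E' = 1239.842 / 210.5244 = 5.8893 pm

Calculate the Compton shift:
Δλ = λ_C(1 - cos(92°))
Δλ = 2.4263 × (1 - cos(92°))
Δλ = 2.5110 pm

Initial wavelength:
λ = λ' - Δλ = 5.8893 - 2.5110 = 3.3783 pm

Initial energy:
E = hc/λ = 1239.842 / 3.3783 = 367.0000 keV

(Intermediate values are shown rounded; full precision is carried through to the final answer.)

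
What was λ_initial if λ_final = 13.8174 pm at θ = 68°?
12.3000 pm

From λ' = λ + Δλ, we have λ = λ' - Δλ

First calculate the Compton shift:
Δλ = λ_C(1 - cos θ)
Δλ = 2.4263 × (1 - cos(68°))
Δλ = 2.4263 × 0.6254
Δλ = 1.5174 pm

Initial wavelength:
λ = λ' - Δλ
λ = 13.8174 - 1.5174
λ = 12.3000 pm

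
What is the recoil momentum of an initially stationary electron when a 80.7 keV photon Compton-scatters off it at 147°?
7.3451e-23 kg·m/s

The electron is initially at rest, so by conservation of momentum:
p⃗_e = p⃗₀ − p⃗'  (incident photon momentum minus scattered photon momentum)

Photon momentum magnitudes (p = h/λ = E/c):
λ₀ = hc/E₀ = 15.3636 pm → p₀ = h/λ₀ = 4.3128e-23 kg·m/s
Δλ = λ_C(1 − cos 147°) = 4.4612 pm
λ' = 19.8248 pm → p' = h/λ' = 3.3423e-23 kg·m/s

The scattered photon makes angle θ = 147° with the incident direction, so by the law of cosines:
|p⃗_e|² = p₀² + p'² − 2p₀p'cos θ
|p⃗_e|² = (4.3128e-23)² + (3.3423e-23)² − 2·4.3128e-23·3.3423e-23·cos(147°)
|p⃗_e| = 7.3451e-23 kg·m/s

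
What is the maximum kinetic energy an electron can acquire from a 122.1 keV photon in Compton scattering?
39.4821 keV

Maximum energy transfer occurs at θ = 180° (backscattering).

Initial photon: E₀ = 122.1 keV → λ₀ = 10.1543 pm

Maximum Compton shift (at 180°):
Δλ_max = 2λ_C = 2 × 2.4263 = 4.8526 pm

Final wavelength:
λ' = 10.1543 + 4.8526 = 15.0069 pm

Minimum photon energy (maximum energy to electron):
E'_min = hc/λ' = 82.6179 keV

Maximum electron kinetic energy:
K_max = E₀ - E'_min = 122.1000 - 82.6179 = 39.4821 keV

(Intermediate values are shown rounded; full precision is carried through to the final answer.)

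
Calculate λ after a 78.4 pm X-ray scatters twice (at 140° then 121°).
86.3609 pm

Apply Compton shift twice:

First scattering at θ₁ = 140°:
Δλ₁ = λ_C(1 - cos(140°))
Δλ₁ = 2.4263 × 1.7660
Δλ₁ = 4.2850 pm

After first scattering:
λ₁ = 78.4 + 4.2850 = 82.6850 pm

Second scattering at θ₂ = 121°:
Δλ₂ = λ_C(1 - cos(121°))
Δλ₂ = 2.4263 × 1.5150
Δλ₂ = 3.6760 pm

Final wavelength:
λ₂ = 82.6850 + 3.6760 = 86.3609 pm

Total shift: Δλ_total = 4.2850 + 3.6760 = 7.9609 pm

(Intermediate values are shown rounded; full precision is carried through to the final answer.)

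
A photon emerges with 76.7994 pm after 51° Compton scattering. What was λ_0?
75.9000 pm

From λ' = λ + Δλ, we have λ = λ' - Δλ

First calculate the Compton shift:
Δλ = λ_C(1 - cos θ)
Δλ = 2.4263 × (1 - cos(51°))
Δλ = 2.4263 × 0.3707
Δλ = 0.8994 pm

Initial wavelength:
λ = λ' - Δλ
λ = 76.7994 - 0.8994
λ = 75.9000 pm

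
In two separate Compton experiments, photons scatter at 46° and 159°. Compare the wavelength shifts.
159° produces the larger shift by a factor of 6.333

Calculate both shifts using Δλ = λ_C(1 - cos θ):

For θ₁ = 46°:
Δλ₁ = 2.4263 × (1 - cos(46°))
Δλ₁ = 2.4263 × 0.3053
Δλ₁ = 0.7409 pm

For θ₂ = 159°:
Δλ₂ = 2.4263 × (1 - cos(159°))
Δλ₂ = 2.4263 × 1.9336
Δλ₂ = 4.6915 pm

The 159° angle produces the larger shift.
Ratio: 4.6915/0.7409 = 6.333

(Intermediate values are shown rounded; full precision is carried through to the final answer.)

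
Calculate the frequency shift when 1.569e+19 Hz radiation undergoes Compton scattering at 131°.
2.726e+18 Hz (decrease)

Convert frequency to wavelength (c = 299792458 m/s):
λ₀ = c/f₀ = 299792458/1.569e+19 = 1.9107231e-11 m = 19.1072 pm

Calculate Compton shift:
Δλ = λ_C(1 - cos(131°)) = 4.0181 pm

Final wavelength:
λ' = λ₀ + Δλ = 19.1072 + 4.0181 = 23.1253 pm

Final frequency:
f' = c/λ' = 299792458/2.3125344e-11 = 1.2963805e+19 Hz

Frequency shift (decrease):
Δf = f₀ - f' = 1.569e+19 - 1.2963805e+19 = 2.726e+18 Hz

(Intermediate values are shown rounded; full precision is carried through to the final answer.)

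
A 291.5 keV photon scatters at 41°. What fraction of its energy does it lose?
0.1228 (or 12.28%)

Calculate initial and final photon energies:

Initial: E₀ = 291.5 keV → λ₀ = 4.2533 pm
Compton shift: Δλ = 0.5952 pm
Final wavelength: λ' = 4.8485 pm
Final energy: E' = 255.7183 keV

Fractional energy loss:
(E₀ - E')/E₀ = (291.5000 - 255.7183)/291.5000
= 35.7817/291.5000
= 0.1228
= 12.28%

(Intermediate values are shown rounded; full precision is carried through to the final answer.)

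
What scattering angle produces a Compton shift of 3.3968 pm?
113.58°

From the Compton formula Δλ = λ_C(1 - cos θ), we can solve for θ:

cos θ = 1 - Δλ/λ_C

Given:
- Δλ = 3.3968 pm
- λ_C = h/(m_e·c) ≈ 2.42631024 pm

cos θ = 1 - 3.3968/2.42631024
cos θ = 1 - 1.399986
cos θ = -0.399986

θ = arccos(-0.399986)
θ = 113.58°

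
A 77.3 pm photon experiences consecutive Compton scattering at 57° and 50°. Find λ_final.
79.2716 pm

Apply Compton shift twice:

First scattering at θ₁ = 57°:
Δλ₁ = λ_C(1 - cos(57°))
Δλ₁ = 2.4263 × 0.4554
Δλ₁ = 1.1048 pm

After first scattering:
λ₁ = 77.3 + 1.1048 = 78.4048 pm

Second scattering at θ₂ = 50°:
Δλ₂ = λ_C(1 - cos(50°))
Δλ₂ = 2.4263 × 0.3572
Δλ₂ = 0.8667 pm

Final wavelength:
λ₂ = 78.4048 + 0.8667 = 79.2716 pm

Total shift: Δλ_total = 1.1048 + 0.8667 = 1.9716 pm

(Intermediate values are shown rounded; full precision is carried through to the final answer.)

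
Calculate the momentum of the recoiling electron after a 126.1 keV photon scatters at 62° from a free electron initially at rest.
6.5741e-23 kg·m/s

The electron is initially at rest, so by conservation of momentum:
p⃗_e = p⃗₀ − p⃗'  (incident photon momentum minus scattered photon momentum)

Photon momentum magnitudes (p = h/λ = E/c):
λ₀ = hc/E₀ = 9.8322 pm → p₀ = h/λ₀ = 6.7391e-23 kg·m/s
Δλ = λ_C(1 − cos 62°) = 1.2872 pm
λ' = 11.1194 pm → p' = h/λ' = 5.9590e-23 kg·m/s

The scattered photon makes angle θ = 62° with the incident direction, so by the law of cosines:
|p⃗_e|² = p₀² + p'² − 2p₀p'cos θ
|p⃗_e|² = (6.7391e-23)² + (5.9590e-23)² − 2·6.7391e-23·5.9590e-23·cos(62°)
|p⃗_e| = 6.5741e-23 kg·m/s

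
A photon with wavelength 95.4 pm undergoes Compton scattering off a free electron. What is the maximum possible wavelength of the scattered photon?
100.2526 pm (at θ = 180°)

The Compton shift is Δλ = λ_C(1 − cos θ).

Since cos θ ranges from −1 to 1, the factor (1 − cos θ) ranges from 0 to 2; the maximum shift occurs at θ = 180° (backscattering):
Δλ_max = 2λ_C = 2 × 2.4263 pm = 4.8526 pm

Maximum scattered wavelength:
λ'_max = λ₀ + Δλ_max = 95.4 + 4.8526 = 100.2526 pm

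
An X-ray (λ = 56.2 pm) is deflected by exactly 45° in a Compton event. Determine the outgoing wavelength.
56.9106 pm

Using the Compton formula: λ' = λ + λ_C(1 − cos θ)

For θ = 45°, cos θ = √2/2 (exact) ≈ 0.7071, so:
1 − cos 45° = 1 − (√2/2) ≈ 0.2929

Δλ = λ_C × 0.2929 = 2.4263 × 0.2929 = 0.7106 pm

λ' = 56.2 + 0.7106 = 56.9106 pm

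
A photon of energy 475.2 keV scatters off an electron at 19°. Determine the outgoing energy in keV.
452.2851 keV

First convert energy to wavelength:
λ = hc/E, with hc ≈ 1239.842 keV·pm (i.e. 1239.842 eV·nm)

For E = 475.2 keV = 475200 eV:
λ = 1239.842 keV·pm / 475.2 keV
λ = 2.6091 pm

Calculate the Compton shift:
Δλ = λ_C(1 - cos(19°)) = 2.4263 × 0.0545
Δλ = 0.1322 pm

Final wavelength:
λ' = 2.6091 + 0.1322 = 2.7413 pm

Final energy:
E' = hc/λ' = 1239.842 / 2.7413 = 452.2851 keV

(Intermediate values are shown rounded; full precision is carried through to the final answer.)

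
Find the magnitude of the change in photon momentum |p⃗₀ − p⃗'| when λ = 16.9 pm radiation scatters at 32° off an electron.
2.1399e-23 kg·m/s

Photon momentum magnitude is p = h/λ.

Initial momentum:
p₀ = h/λ = 6.6261e-34/1.6900e-11 = 3.9208e-23 kg·m/s

After scattering:
λ' = λ + Δλ = 16.9 + 0.3687 = 17.2687 pm
p' = h/λ' = 6.6261e-34/1.7269e-11 = 3.8370e-23 kg·m/s

Momentum is a vector; the scattered photon's direction makes angle θ = 32° with the incident direction. The magnitude of the vector change Δp⃗ = p⃗₀ − p⃗' is found from the law of cosines:
|Δp⃗|² = p₀² + p'² − 2p₀p'cos θ
|Δp⃗|² = (3.9208e-23)² + (3.8370e-23)² − 2·3.9208e-23·3.8370e-23·cos(32°)
|Δp⃗| = 2.1399e-23 kg·m/s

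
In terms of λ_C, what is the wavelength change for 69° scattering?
0.6416 λ_C

The Compton shift formula is:
Δλ = λ_C(1 - cos θ)

Dividing both sides by λ_C:
Δλ/λ_C = 1 - cos θ

For θ = 69°:
Δλ/λ_C = 1 - cos(69°)
Δλ/λ_C = 1 - 0.3584
Δλ/λ_C = 0.6416

This means the shift is 0.6416 × λ_C = 1.5568 pm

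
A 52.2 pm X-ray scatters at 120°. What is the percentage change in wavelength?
6.9722%

Calculate the Compton shift:
Δλ = λ_C(1 - cos(120°))
Δλ = 2.4263 × (1 - cos(120°))
Δλ = 2.4263 × 1.5000
Δλ = 3.6395 pm

Percentage change:
(Δλ/λ₀) × 100 = (3.6395/52.2) × 100
= 6.9722%

(Intermediate values are shown rounded; full precision is carried through to the final answer.)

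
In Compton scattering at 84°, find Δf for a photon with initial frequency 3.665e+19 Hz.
7.692e+18 Hz (decrease)

Convert frequency to wavelength (c = 299792458 m/s):
λ₀ = c/f₀ = 299792458/3.665e+19 = 8.1798761e-12 m = 8.1799 pm

Calculate Compton shift:
Δλ = λ_C(1 - cos(84°)) = 2.1727 pm

Final wavelength:
λ' = λ₀ + Δλ = 8.1799 + 2.1727 = 10.3526 pm

Final frequency:
f' = c/λ' = 299792458/1.0352568e-11 = 2.8958270e+19 Hz

Frequency shift (decrease):
Δf = f₀ - f' = 3.665e+19 - 2.8958270e+19 = 7.692e+18 Hz

(Intermediate values are shown rounded; full precision is carried through to the final answer.)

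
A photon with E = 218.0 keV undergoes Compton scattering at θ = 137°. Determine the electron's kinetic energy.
92.6133 keV

By energy conservation: K_e = E_initial - E_final

First find the scattered photon energy:
Initial wavelength: λ = hc/E = 5.6873 pm
Compton shift: Δλ = λ_C(1 - cos(137°)) = 4.2008 pm
Final wavelength: λ' = 5.6873 + 4.2008 = 9.8881 pm
Final photon energy: E' = hc/λ' = 125.3867 keV

Electron kinetic energy:
K_e = E - E' = 218.0000 - 125.3867 = 92.6133 keV

(Intermediate values are shown rounded; full precision is carried through to the final answer.)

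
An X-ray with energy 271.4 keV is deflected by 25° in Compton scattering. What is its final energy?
258.5349 keV

First convert energy to wavelength:
λ = hc/E, with hc ≈ 1239.842 keV·pm (i.e. 1239.842 eV·nm)

For E = 271.4 keV = 271400 eV:
λ = 1239.842 keV·pm / 271.4 keV
λ = 4.5683 pm

Calculate the Compton shift:
Δλ = λ_C(1 - cos(25°)) = 2.4263 × 0.0937
Δλ = 0.2273 pm

Final wavelength:
λ' = 4.5683 + 0.2273 = 4.7956 pm

Final energy:
E' = hc/λ' = 1239.842 / 4.7956 = 258.5349 keV

(Intermediate values are shown rounded; full precision is carried through to the final answer.)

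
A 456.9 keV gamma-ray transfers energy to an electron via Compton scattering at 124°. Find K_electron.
266.0577 keV

By energy conservation: K_e = E_initial - E_final

First find the scattered photon energy:
Initial wavelength: λ = hc/E = 2.7136 pm
Compton shift: Δλ = λ_C(1 - cos(124°)) = 3.7831 pm
Final wavelength: λ' = 2.7136 + 3.7831 = 6.4967 pm
Final photon energy: E' = hc/λ' = 190.8423 keV

Electron kinetic energy:
K_e = E - E' = 456.9000 - 190.8423 = 266.0577 keV

(Intermediate values are shown rounded; full precision is carried through to the final answer.)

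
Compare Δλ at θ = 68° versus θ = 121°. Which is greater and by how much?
121° produces the larger shift by a factor of 2.423

Calculate both shifts using Δλ = λ_C(1 - cos θ):

For θ₁ = 68°:
Δλ₁ = 2.4263 × (1 - cos(68°))
Δλ₁ = 2.4263 × 0.6254
Δλ₁ = 1.5174 pm

For θ₂ = 121°:
Δλ₂ = 2.4263 × (1 - cos(121°))
Δλ₂ = 2.4263 × 1.5150
Δλ₂ = 3.6760 pm

The 121° angle produces the larger shift.
Ratio: 3.6760/1.5174 = 2.423

(Intermediate values are shown rounded; full precision is carried through to the final answer.)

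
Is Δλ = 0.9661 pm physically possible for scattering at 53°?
Yes, consistent

Calculate the expected shift for θ = 53°:

Δλ_expected = λ_C(1 - cos(53°))
Δλ_expected = 2.4263 × (1 - cos(53°))
Δλ_expected = 2.4263 × 0.3982
Δλ_expected = 0.9661 pm

Given shift: 0.9661 pm
Expected shift: 0.9661 pm
Difference: 0.0000 pm

The values match. This is consistent with Compton scattering at the stated angle.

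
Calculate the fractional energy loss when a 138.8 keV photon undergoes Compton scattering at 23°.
0.0211 (or 2.11%)

Calculate initial and final photon energies:

Initial: E₀ = 138.8 keV → λ₀ = 8.9326 pm
Compton shift: Δλ = 0.1929 pm
Final wavelength: λ' = 9.1255 pm
Final energy: E' = 135.8663 keV

Fractional energy loss:
(E₀ - E')/E₀ = (138.8000 - 135.8663)/138.8000
= 2.9337/138.8000
= 0.0211
= 2.11%

(Intermediate values are shown rounded; full precision is carried through to the final answer.)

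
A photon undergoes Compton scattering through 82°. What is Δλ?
2.0886 pm

Using the Compton scattering formula:
Δλ = λ_C(1 - cos θ)

where λ_C = h/(m_e·c) ≈ 2.4263 pm is the Compton wavelength of an electron.

For θ = 82°:
cos(82°) = 0.1392
1 - cos(82°) = 0.8608

Δλ = 2.4263 × 0.8608
Δλ = 2.0886 pm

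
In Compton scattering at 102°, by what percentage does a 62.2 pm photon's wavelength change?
4.7118%

Calculate the Compton shift:
Δλ = λ_C(1 - cos(102°))
Δλ = 2.4263 × (1 - cos(102°))
Δλ = 2.4263 × 1.2079
Δλ = 2.9308 pm

Percentage change:
(Δλ/λ₀) × 100 = (2.9308/62.2) × 100
= 4.7118%

(Intermediate values are shown rounded; full precision is carried through to the final answer.)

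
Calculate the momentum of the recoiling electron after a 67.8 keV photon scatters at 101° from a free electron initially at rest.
5.2199e-23 kg·m/s

The electron is initially at rest, so by conservation of momentum:
p⃗_e = p⃗₀ − p⃗'  (incident photon momentum minus scattered photon momentum)

Photon momentum magnitudes (p = h/λ = E/c):
λ₀ = hc/E₀ = 18.2868 pm → p₀ = h/λ₀ = 3.6234e-23 kg·m/s
Δλ = λ_C(1 − cos 101°) = 2.8893 pm
λ' = 21.1760 pm → p' = h/λ' = 3.1290e-23 kg·m/s

The scattered photon makes angle θ = 101° with the incident direction, so by the law of cosines:
|p⃗_e|² = p₀² + p'² − 2p₀p'cos θ
|p⃗_e|² = (3.6234e-23)² + (3.1290e-23)² − 2·3.6234e-23·3.1290e-23·cos(101°)
|p⃗_e| = 5.2199e-23 kg·m/s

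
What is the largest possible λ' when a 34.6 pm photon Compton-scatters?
39.4526 pm (at θ = 180°)

The Compton shift is Δλ = λ_C(1 − cos θ).

Since cos θ ranges from −1 to 1, the factor (1 − cos θ) ranges from 0 to 2; the maximum shift occurs at θ = 180° (backscattering):
Δλ_max = 2λ_C = 2 × 2.4263 pm = 4.8526 pm

Maximum scattered wavelength:
λ'_max = λ₀ + Δλ_max = 34.6 + 4.8526 = 39.4526 pm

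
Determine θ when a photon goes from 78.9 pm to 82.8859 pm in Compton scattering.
130.00°

First find the wavelength shift:
Δλ = λ' - λ = 82.8859 - 78.9 = 3.9859 pm

Using Δλ = λ_C(1 - cos θ), with λ_C = h/(m_e·c) ≈ 2.42631024 pm:
cos θ = 1 - Δλ/λ_C
cos θ = 1 - 3.9859/2.42631024
cos θ = -0.642783

θ = arccos(-0.642783)
θ = 130.00°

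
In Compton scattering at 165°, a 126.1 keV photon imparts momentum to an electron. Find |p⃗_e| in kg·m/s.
1.1184e-22 kg·m/s

The electron is initially at rest, so by conservation of momentum:
p⃗_e = p⃗₀ − p⃗'  (incident photon momentum minus scattered photon momentum)

Photon momentum magnitudes (p = h/λ = E/c):
λ₀ = hc/E₀ = 9.8322 pm → p₀ = h/λ₀ = 6.7391e-23 kg·m/s
Δλ = λ_C(1 − cos 165°) = 4.7699 pm
λ' = 14.6022 pm → p' = h/λ' = 4.5377e-23 kg·m/s

The scattered photon makes angle θ = 165° with the incident direction, so by the law of cosines:
|p⃗_e|² = p₀² + p'² − 2p₀p'cos θ
|p⃗_e|² = (6.7391e-23)² + (4.5377e-23)² − 2·6.7391e-23·4.5377e-23·cos(165°)
|p⃗_e| = 1.1184e-22 kg·m/s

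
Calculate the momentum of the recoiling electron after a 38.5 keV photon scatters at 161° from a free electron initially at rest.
3.7995e-23 kg·m/s

The electron is initially at rest, so by conservation of momentum:
p⃗_e = p⃗₀ − p⃗'  (incident photon momentum minus scattered photon momentum)

Photon momentum magnitudes (p = h/λ = E/c):
λ₀ = hc/E₀ = 32.2037 pm → p₀ = h/λ₀ = 2.0576e-23 kg·m/s
Δλ = λ_C(1 − cos 161°) = 4.7204 pm
λ' = 36.9241 pm → p' = h/λ' = 1.7945e-23 kg·m/s

The scattered photon makes angle θ = 161° with the incident direction, so by the law of cosines:
|p⃗_e|² = p₀² + p'² − 2p₀p'cos θ
|p⃗_e|² = (2.0576e-23)² + (1.7945e-23)² − 2·2.0576e-23·1.7945e-23·cos(161°)
|p⃗_e| = 3.7995e-23 kg·m/s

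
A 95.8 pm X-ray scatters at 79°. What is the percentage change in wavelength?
2.0494%

Calculate the Compton shift:
Δλ = λ_C(1 - cos(79°))
Δλ = 2.4263 × (1 - cos(79°))
Δλ = 2.4263 × 0.8092
Δλ = 1.9633 pm

Percentage change:
(Δλ/λ₀) × 100 = (1.9633/95.8) × 100
= 2.0494%

(Intermediate values are shown rounded; full precision is carried through to the final answer.)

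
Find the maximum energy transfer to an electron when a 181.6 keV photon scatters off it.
75.4486 keV

Maximum energy transfer occurs at θ = 180° (backscattering).

Initial photon: E₀ = 181.6 keV → λ₀ = 6.8273 pm

Maximum Compton shift (at 180°):
Δλ_max = 2λ_C = 2 × 2.4263 = 4.8526 pm

Final wavelength:
λ' = 6.8273 + 4.8526 = 11.6799 pm

Minimum photon energy (maximum energy to electron):
E'_min = hc/λ' = 106.1514 keV

Maximum electron kinetic energy:
K_max = E₀ - E'_min = 181.6000 - 106.1514 = 75.4486 keV

(Intermediate values are shown rounded; full precision is carried through to the final answer.)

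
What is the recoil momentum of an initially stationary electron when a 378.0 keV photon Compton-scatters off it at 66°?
1.9352e-22 kg·m/s

The electron is initially at rest, so by conservation of momentum:
p⃗_e = p⃗₀ − p⃗'  (incident photon momentum minus scattered photon momentum)

Photon momentum magnitudes (p = h/λ = E/c):
λ₀ = hc/E₀ = 3.2800 pm → p₀ = h/λ₀ = 2.0201e-22 kg·m/s
Δλ = λ_C(1 − cos 66°) = 1.4394 pm
λ' = 4.7194 pm → p' = h/λ' = 1.4040e-22 kg·m/s

The scattered photon makes angle θ = 66° with the incident direction, so by the law of cosines:
|p⃗_e|² = p₀² + p'² − 2p₀p'cos θ
|p⃗_e|² = (2.0201e-22)² + (1.4040e-22)² − 2·2.0201e-22·1.4040e-22·cos(66°)
|p⃗_e| = 1.9352e-22 kg·m/s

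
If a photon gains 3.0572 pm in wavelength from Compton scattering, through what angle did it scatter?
105.07°

From the Compton formula Δλ = λ_C(1 - cos θ), we can solve for θ:

cos θ = 1 - Δλ/λ_C

Given:
- Δλ = 3.0572 pm
- λ_C = h/(m_e·c) ≈ 2.42631024 pm

cos θ = 1 - 3.0572/2.42631024
cos θ = 1 - 1.260020
cos θ = -0.260020

θ = arccos(-0.260020)
θ = 105.07°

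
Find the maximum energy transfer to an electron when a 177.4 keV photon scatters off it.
72.6976 keV

Maximum energy transfer occurs at θ = 180° (backscattering).

Initial photon: E₀ = 177.4 keV → λ₀ = 6.9890 pm

Maximum Compton shift (at 180°):
Δλ_max = 2λ_C = 2 × 2.4263 = 4.8526 pm

Final wavelength:
λ' = 6.9890 + 4.8526 = 11.8416 pm

Minimum photon energy (maximum energy to electron):
E'_min = hc/λ' = 104.7024 keV

Maximum electron kinetic energy:
K_max = E₀ - E'_min = 177.4000 - 104.7024 = 72.6976 keV

(Intermediate values are shown rounded; full precision is carried through to the final answer.)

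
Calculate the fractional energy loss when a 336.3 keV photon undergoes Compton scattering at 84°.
0.3708 (or 37.08%)

Calculate initial and final photon energies:

Initial: E₀ = 336.3 keV → λ₀ = 3.6867 pm
Compton shift: Δλ = 2.1727 pm
Final wavelength: λ' = 5.8594 pm
Final energy: E' = 211.5986 keV

Fractional energy loss:
(E₀ - E')/E₀ = (336.3000 - 211.5986)/336.3000
= 124.7014/336.3000
= 0.3708
= 37.08%

(Intermediate values are shown rounded; full precision is carried through to the final answer.)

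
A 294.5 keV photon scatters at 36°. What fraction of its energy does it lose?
0.0992 (or 9.92%)

Calculate initial and final photon energies:

Initial: E₀ = 294.5 keV → λ₀ = 4.2100 pm
Compton shift: Δλ = 0.4634 pm
Final wavelength: λ' = 4.6734 pm
Final energy: E' = 265.2991 keV

Fractional energy loss:
(E₀ - E')/E₀ = (294.5000 - 265.2991)/294.5000
= 29.2009/294.5000
= 0.0992
= 9.92%

(Intermediate values are shown rounded; full precision is carried through to the final answer.)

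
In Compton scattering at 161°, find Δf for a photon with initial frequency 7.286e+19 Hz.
3.893e+19 Hz (decrease)

Convert frequency to wavelength (c = 299792458 m/s):
λ₀ = c/f₀ = 299792458/7.286e+19 = 4.1146371e-12 m = 4.1146 pm

Calculate Compton shift:
Δλ = λ_C(1 - cos(161°)) = 4.7204 pm

Final wavelength:
λ' = λ₀ + Δλ = 4.1146 + 4.7204 = 8.8351 pm

Final frequency:
f' = c/λ' = 299792458/8.8350687e-12 = 3.3932103e+19 Hz

Frequency shift (decrease):
Δf = f₀ - f' = 7.286e+19 - 3.3932103e+19 = 3.893e+19 Hz

(Intermediate values are shown rounded; full precision is carried through to the final answer.)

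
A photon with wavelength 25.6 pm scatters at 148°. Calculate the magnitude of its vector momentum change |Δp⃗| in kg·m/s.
4.6065e-23 kg·m/s

Photon momentum magnitude is p = h/λ.

Initial momentum:
p₀ = h/λ = 6.6261e-34/2.5600e-11 = 2.5883e-23 kg·m/s

After scattering:
λ' = λ + Δλ = 25.6 + 4.4839 = 30.0839 pm
p' = h/λ' = 6.6261e-34/3.0084e-11 = 2.2025e-23 kg·m/s

Momentum is a vector; the scattered photon's direction makes angle θ = 148° with the incident direction. The magnitude of the vector change Δp⃗ = p⃗₀ − p⃗' is found from the law of cosines:
|Δp⃗|² = p₀² + p'² − 2p₀p'cos θ
|Δp⃗|² = (2.5883e-23)² + (2.2025e-23)² − 2·2.5883e-23·2.2025e-23·cos(148°)
|Δp⃗| = 4.6065e-23 kg·m/s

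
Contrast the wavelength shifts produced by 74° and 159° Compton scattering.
159° produces the larger shift by a factor of 2.669

Calculate both shifts using Δλ = λ_C(1 - cos θ):

For θ₁ = 74°:
Δλ₁ = 2.4263 × (1 - cos(74°))
Δλ₁ = 2.4263 × 0.7244
Δλ₁ = 1.7575 pm

For θ₂ = 159°:
Δλ₂ = 2.4263 × (1 - cos(159°))
Δλ₂ = 2.4263 × 1.9336
Δλ₂ = 4.6915 pm

The 159° angle produces the larger shift.
Ratio: 4.6915/1.7575 = 2.669

(Intermediate values are shown rounded; full precision is carried through to the final answer.)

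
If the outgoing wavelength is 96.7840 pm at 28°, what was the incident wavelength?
96.5000 pm

From λ' = λ + Δλ, we have λ = λ' - Δλ

First calculate the Compton shift:
Δλ = λ_C(1 - cos θ)
Δλ = 2.4263 × (1 - cos(28°))
Δλ = 2.4263 × 0.1171
Δλ = 0.2840 pm

Initial wavelength:
λ = λ' - Δλ
λ = 96.7840 - 0.2840
λ = 96.5000 pm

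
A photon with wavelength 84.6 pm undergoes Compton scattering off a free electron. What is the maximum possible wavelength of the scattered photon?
89.4526 pm (at θ = 180°)

The Compton shift is Δλ = λ_C(1 − cos θ).

Since cos θ ranges from −1 to 1, the factor (1 − cos θ) ranges from 0 to 2; the maximum shift occurs at θ = 180° (backscattering):
Δλ_max = 2λ_C = 2 × 2.4263 pm = 4.8526 pm

Maximum scattered wavelength:
λ'_max = λ₀ + Δλ_max = 84.6 + 4.8526 = 89.4526 pm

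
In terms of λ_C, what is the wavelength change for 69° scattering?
0.6416 λ_C

The Compton shift formula is:
Δλ = λ_C(1 - cos θ)

Dividing both sides by λ_C:
Δλ/λ_C = 1 - cos θ

For θ = 69°:
Δλ/λ_C = 1 - cos(69°)
Δλ/λ_C = 1 - 0.3584
Δλ/λ_C = 0.6416

This means the shift is 0.6416 × λ_C = 1.5568 pm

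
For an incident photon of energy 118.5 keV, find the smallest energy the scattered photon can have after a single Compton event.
80.9538 keV (at θ = 180°)

The scattered photon has minimum energy when its wavelength is maximum, i.e., when the Compton shift Δλ = λ_C(1 − cos θ) is maximum. This occurs at θ = 180° (backscattering), giving Δλ_max = 2λ_C = 4.8526 pm.

Initial wavelength: λ₀ = hc/E₀ = 10.4628 pm
Maximum final wavelength: λ'_max = λ₀ + 2λ_C = 10.4628 + 4.8526 = 15.3154 pm
Minimum final energy: E'_min = hc/λ'_max = 80.9538 keV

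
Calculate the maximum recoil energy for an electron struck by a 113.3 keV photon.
34.8072 keV

Maximum energy transfer occurs at θ = 180° (backscattering).

Initial photon: E₀ = 113.3 keV → λ₀ = 10.9430 pm

Maximum Compton shift (at 180°):
Δλ_max = 2λ_C = 2 × 2.4263 = 4.8526 pm

Final wavelength:
λ' = 10.9430 + 4.8526 = 15.7956 pm

Minimum photon energy (maximum energy to electron):
E'_min = hc/λ' = 78.4928 keV

Maximum electron kinetic energy:
K_max = E₀ - E'_min = 113.3000 - 78.4928 = 34.8072 keV

(Intermediate values are shown rounded; full precision is carried through to the final answer.)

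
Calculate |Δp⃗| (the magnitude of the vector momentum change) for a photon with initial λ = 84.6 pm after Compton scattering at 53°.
6.9504e-24 kg·m/s

Photon momentum magnitude is p = h/λ.

Initial momentum:
p₀ = h/λ = 6.6261e-34/8.4600e-11 = 7.8322e-24 kg·m/s

After scattering:
λ' = λ + Δλ = 84.6 + 0.9661 = 85.5661 pm
p' = h/λ' = 6.6261e-34/8.5566e-11 = 7.7438e-24 kg·m/s

Momentum is a vector; the scattered photon's direction makes angle θ = 53° with the incident direction. The magnitude of the vector change Δp⃗ = p⃗₀ − p⃗' is found from the law of cosines:
|Δp⃗|² = p₀² + p'² − 2p₀p'cos θ
|Δp⃗|² = (7.8322e-24)² + (7.7438e-24)² − 2·7.8322e-24·7.7438e-24·cos(53°)
|Δp⃗| = 6.9504e-24 kg·m/s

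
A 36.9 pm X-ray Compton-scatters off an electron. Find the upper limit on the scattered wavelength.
41.7526 pm (at θ = 180°)

The Compton shift is Δλ = λ_C(1 − cos θ).

Since cos θ ranges from −1 to 1, the factor (1 − cos θ) ranges from 0 to 2; the maximum shift occurs at θ = 180° (backscattering):
Δλ_max = 2λ_C = 2 × 2.4263 pm = 4.8526 pm

Maximum scattered wavelength:
λ'_max = λ₀ + Δλ_max = 36.9 + 4.8526 = 41.7526 pm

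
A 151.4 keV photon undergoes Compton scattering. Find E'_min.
95.0668 keV (at θ = 180°)

The scattered photon has minimum energy when its wavelength is maximum, i.e., when the Compton shift Δλ = λ_C(1 − cos θ) is maximum. This occurs at θ = 180° (backscattering), giving Δλ_max = 2λ_C = 4.8526 pm.

Initial wavelength: λ₀ = hc/E₀ = 8.1892 pm
Maximum final wavelength: λ'_max = λ₀ + 2λ_C = 8.1892 + 4.8526 = 13.0418 pm
Minimum final energy: E'_min = hc/λ'_max = 95.0668 keV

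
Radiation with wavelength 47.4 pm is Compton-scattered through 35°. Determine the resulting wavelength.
47.8388 pm

Using the Compton scattering formula:
λ' = λ + Δλ = λ + λ_C(1 - cos θ)

Given:
- Initial wavelength λ = 47.4 pm
- Scattering angle θ = 35°
- Compton wavelength λ_C ≈ 2.4263 pm

Calculate the shift:
Δλ = 2.4263 × (1 - cos(35°))
Δλ = 2.4263 × 0.1808
Δλ = 0.4388 pm

Final wavelength:
λ' = 47.4 + 0.4388 = 47.8388 pm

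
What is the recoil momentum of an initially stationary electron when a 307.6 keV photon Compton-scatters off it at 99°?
2.0348e-22 kg·m/s

The electron is initially at rest, so by conservation of momentum:
p⃗_e = p⃗₀ − p⃗'  (incident photon momentum minus scattered photon momentum)

Photon momentum magnitudes (p = h/λ = E/c):
λ₀ = hc/E₀ = 4.0307 pm → p₀ = h/λ₀ = 1.6439e-22 kg·m/s
Δλ = λ_C(1 − cos 99°) = 2.8059 pm
λ' = 6.8366 pm → p' = h/λ' = 9.6921e-23 kg·m/s

The scattered photon makes angle θ = 99° with the incident direction, so by the law of cosines:
|p⃗_e|² = p₀² + p'² − 2p₀p'cos θ
|p⃗_e|² = (1.6439e-22)² + (9.6921e-23)² − 2·1.6439e-22·9.6921e-23·cos(99°)
|p⃗_e| = 2.0348e-22 kg·m/s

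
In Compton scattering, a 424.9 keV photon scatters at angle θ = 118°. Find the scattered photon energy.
191.2346 keV

First convert energy to wavelength:
λ = hc/E, with hc ≈ 1239.842 keV·pm (i.e. 1239.842 eV·nm)

For E = 424.9 keV = 424900 eV:
λ = 1239.842 keV·pm / 424.9 keV
λ = 2.9180 pm

Calculate the Compton shift:
Δλ = λ_C(1 - cos(118°)) = 2.4263 × 1.4695
Δλ = 3.5654 pm

Final wavelength:
λ' = 2.9180 + 3.5654 = 6.4834 pm

Final energy:
E' = hc/λ' = 1239.842 / 6.4834 = 191.2346 keV

(Intermediate values are shown rounded; full precision is carried through to the final answer.)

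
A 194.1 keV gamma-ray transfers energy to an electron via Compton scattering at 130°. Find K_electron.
74.5805 keV

By energy conservation: K_e = E_initial - E_final

First find the scattered photon energy:
Initial wavelength: λ = hc/E = 6.3876 pm
Compton shift: Δλ = λ_C(1 - cos(130°)) = 3.9859 pm
Final wavelength: λ' = 6.3876 + 3.9859 = 10.3736 pm
Final photon energy: E' = hc/λ' = 119.5195 keV

Electron kinetic energy:
K_e = E - E' = 194.1000 - 119.5195 = 74.5805 keV

(Intermediate values are shown rounded; full precision is carried through to the final answer.)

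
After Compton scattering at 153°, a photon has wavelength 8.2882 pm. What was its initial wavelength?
3.7000 pm

From λ' = λ + Δλ, we have λ = λ' - Δλ

First calculate the Compton shift:
Δλ = λ_C(1 - cos θ)
Δλ = 2.4263 × (1 - cos(153°))
Δλ = 2.4263 × 1.8910
Δλ = 4.5882 pm

Initial wavelength:
λ = λ' - Δλ
λ = 8.2882 - 4.5882
λ = 3.7000 pm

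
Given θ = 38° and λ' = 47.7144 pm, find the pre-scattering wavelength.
47.2000 pm

From λ' = λ + Δλ, we have λ = λ' - Δλ

First calculate the Compton shift:
Δλ = λ_C(1 - cos θ)
Δλ = 2.4263 × (1 - cos(38°))
Δλ = 2.4263 × 0.2120
Δλ = 0.5144 pm

Initial wavelength:
λ = λ' - Δλ
λ = 47.7144 - 0.5144
λ = 47.2000 pm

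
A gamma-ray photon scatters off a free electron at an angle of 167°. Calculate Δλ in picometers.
4.7904 pm

Using the Compton scattering formula:
Δλ = λ_C(1 - cos θ)

where λ_C = h/(m_e·c) ≈ 2.4263 pm is the Compton wavelength of an electron.

For θ = 167°:
cos(167°) = -0.9744
1 - cos(167°) = 1.9744

Δλ = 2.4263 × 1.9744
Δλ = 4.7904 pm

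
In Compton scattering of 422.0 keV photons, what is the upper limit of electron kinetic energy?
262.8548 keV

Maximum energy transfer occurs at θ = 180° (backscattering).

Initial photon: E₀ = 422.0 keV → λ₀ = 2.9380 pm

Maximum Compton shift (at 180°):
Δλ_max = 2λ_C = 2 × 2.4263 = 4.8526 pm

Final wavelength:
λ' = 2.9380 + 4.8526 = 7.7906 pm

Minimum photon energy (maximum energy to electron):
E'_min = hc/λ' = 159.1452 keV

Maximum electron kinetic energy:
K_max = E₀ - E'_min = 422.0000 - 159.1452 = 262.8548 keV

(Intermediate values are shown rounded; full precision is carried through to the final answer.)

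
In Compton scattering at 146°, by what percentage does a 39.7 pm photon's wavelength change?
11.1784%

Calculate the Compton shift:
Δλ = λ_C(1 - cos(146°))
Δλ = 2.4263 × (1 - cos(146°))
Δλ = 2.4263 × 1.8290
Δλ = 4.4378 pm

Percentage change:
(Δλ/λ₀) × 100 = (4.4378/39.7) × 100
= 11.1784%

(Intermediate values are shown rounded; full precision is carried through to the final answer.)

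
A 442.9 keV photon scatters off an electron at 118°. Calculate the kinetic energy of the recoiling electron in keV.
248.1023 keV

By energy conservation: K_e = E_initial - E_final

First find the scattered photon energy:
Initial wavelength: λ = hc/E = 2.7994 pm
Compton shift: Δλ = λ_C(1 - cos(118°)) = 3.5654 pm
Final wavelength: λ' = 2.7994 + 3.5654 = 6.3648 pm
Final photon energy: E' = hc/λ' = 194.7977 keV

Electron kinetic energy:
K_e = E - E' = 442.9000 - 194.7977 = 248.1023 keV

(Intermediate values are shown rounded; full precision is carried through to the final answer.)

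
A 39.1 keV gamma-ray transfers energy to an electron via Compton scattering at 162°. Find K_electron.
5.0790 keV

By energy conservation: K_e = E_initial - E_final

First find the scattered photon energy:
Initial wavelength: λ = hc/E = 31.7095 pm
Compton shift: Δλ = λ_C(1 - cos(162°)) = 4.7339 pm
Final wavelength: λ' = 31.7095 + 4.7339 = 36.4434 pm
Final photon energy: E' = hc/λ' = 34.0210 keV

Electron kinetic energy:
K_e = E - E' = 39.1000 - 34.0210 = 5.0790 keV

(Intermediate values are shown rounded; full precision is carried through to the final answer.)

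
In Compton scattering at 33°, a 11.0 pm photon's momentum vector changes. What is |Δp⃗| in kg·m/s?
3.3687e-23 kg·m/s

Photon momentum magnitude is p = h/λ.

Initial momentum:
p₀ = h/λ = 6.6261e-34/1.1000e-11 = 6.0237e-23 kg·m/s

After scattering:
λ' = λ + Δλ = 11.0 + 0.3914 = 11.3914 pm
p' = h/λ' = 6.6261e-34/1.1391e-11 = 5.8167e-23 kg·m/s

Momentum is a vector; the scattered photon's direction makes angle θ = 33° with the incident direction. The magnitude of the vector change Δp⃗ = p⃗₀ − p⃗' is found from the law of cosines:
|Δp⃗|² = p₀² + p'² − 2p₀p'cos θ
|Δp⃗|² = (6.0237e-23)² + (5.8167e-23)² − 2·6.0237e-23·5.8167e-23·cos(33°)
|Δp⃗| = 3.3687e-23 kg·m/s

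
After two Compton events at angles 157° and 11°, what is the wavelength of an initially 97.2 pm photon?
101.9043 pm

Apply Compton shift twice:

First scattering at θ₁ = 157°:
Δλ₁ = λ_C(1 - cos(157°))
Δλ₁ = 2.4263 × 1.9205
Δλ₁ = 4.6597 pm

After first scattering:
λ₁ = 97.2 + 4.6597 = 101.8597 pm

Second scattering at θ₂ = 11°:
Δλ₂ = λ_C(1 - cos(11°))
Δλ₂ = 2.4263 × 0.0184
Δλ₂ = 0.0446 pm

Final wavelength:
λ₂ = 101.8597 + 0.0446 = 101.9043 pm

Total shift: Δλ_total = 4.6597 + 0.0446 = 4.7043 pm

(Intermediate values are shown rounded; full precision is carried through to the final answer.)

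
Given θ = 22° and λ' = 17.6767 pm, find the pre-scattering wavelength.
17.5000 pm

From λ' = λ + Δλ, we have λ = λ' - Δλ

First calculate the Compton shift:
Δλ = λ_C(1 - cos θ)
Δλ = 2.4263 × (1 - cos(22°))
Δλ = 2.4263 × 0.0728
Δλ = 0.1767 pm

Initial wavelength:
λ = λ' - Δλ
λ = 17.6767 - 0.1767
λ = 17.5000 pm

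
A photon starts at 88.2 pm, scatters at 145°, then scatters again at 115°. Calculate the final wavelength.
96.0655 pm

Apply Compton shift twice:

First scattering at θ₁ = 145°:
Δλ₁ = λ_C(1 - cos(145°))
Δλ₁ = 2.4263 × 1.8192
Δλ₁ = 4.4138 pm

After first scattering:
λ₁ = 88.2 + 4.4138 = 92.6138 pm

Second scattering at θ₂ = 115°:
Δλ₂ = λ_C(1 - cos(115°))
Δλ₂ = 2.4263 × 1.4226
Δλ₂ = 3.4517 pm

Final wavelength:
λ₂ = 92.6138 + 3.4517 = 96.0655 pm

Total shift: Δλ_total = 4.4138 + 3.4517 = 7.8655 pm

(Intermediate values are shown rounded; full precision is carried through to the final answer.)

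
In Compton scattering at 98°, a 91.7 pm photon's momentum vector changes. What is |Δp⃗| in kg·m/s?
1.0748e-23 kg·m/s

Photon momentum magnitude is p = h/λ.

Initial momentum:
p₀ = h/λ = 6.6261e-34/9.1700e-11 = 7.2258e-24 kg·m/s

After scattering:
λ' = λ + Δλ = 91.7 + 2.7640 = 94.4640 pm
p' = h/λ' = 6.6261e-34/9.4464e-11 = 7.0144e-24 kg·m/s

Momentum is a vector; the scattered photon's direction makes angle θ = 98° with the incident direction. The magnitude of the vector change Δp⃗ = p⃗₀ − p⃗' is found from the law of cosines:
|Δp⃗|² = p₀² + p'² − 2p₀p'cos θ
|Δp⃗|² = (7.2258e-24)² + (7.0144e-24)² − 2·7.2258e-24·7.0144e-24·cos(98°)
|Δp⃗| = 1.0748e-23 kg·m/s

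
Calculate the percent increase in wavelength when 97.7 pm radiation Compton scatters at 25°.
0.2327%

Calculate the Compton shift:
Δλ = λ_C(1 - cos(25°))
Δλ = 2.4263 × (1 - cos(25°))
Δλ = 2.4263 × 0.0937
Δλ = 0.2273 pm

Percentage change:
(Δλ/λ₀) × 100 = (0.2273/97.7) × 100
= 0.2327%

(Intermediate values are shown rounded; full precision is carried through to the final answer.)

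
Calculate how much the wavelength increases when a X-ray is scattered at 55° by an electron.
1.0346 pm

Using the Compton scattering formula:
Δλ = λ_C(1 - cos θ)

where λ_C = h/(m_e·c) ≈ 2.4263 pm is the Compton wavelength of an electron.

For θ = 55°:
cos(55°) = 0.5736
1 - cos(55°) = 0.4264

Δλ = 2.4263 × 0.4264
Δλ = 1.0346 pm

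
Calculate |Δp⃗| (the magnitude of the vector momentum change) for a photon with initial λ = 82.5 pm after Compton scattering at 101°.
1.2186e-23 kg·m/s

Photon momentum magnitude is p = h/λ.

Initial momentum:
p₀ = h/λ = 6.6261e-34/8.2500e-11 = 8.0316e-24 kg·m/s

After scattering:
λ' = λ + Δλ = 82.5 + 2.8893 = 85.3893 pm
p' = h/λ' = 6.6261e-34/8.5389e-11 = 7.7598e-24 kg·m/s

Momentum is a vector; the scattered photon's direction makes angle θ = 101° with the incident direction. The magnitude of the vector change Δp⃗ = p⃗₀ − p⃗' is found from the law of cosines:
|Δp⃗|² = p₀² + p'² − 2p₀p'cos θ
|Δp⃗|² = (8.0316e-24)² + (7.7598e-24)² − 2·8.0316e-24·7.7598e-24·cos(101°)
|Δp⃗| = 1.2186e-23 kg·m/s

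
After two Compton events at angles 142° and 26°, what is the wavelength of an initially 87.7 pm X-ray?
92.2838 pm

Apply Compton shift twice:

First scattering at θ₁ = 142°:
Δλ₁ = λ_C(1 - cos(142°))
Δλ₁ = 2.4263 × 1.7880
Δλ₁ = 4.3383 pm

After first scattering:
λ₁ = 87.7 + 4.3383 = 92.0383 pm

Second scattering at θ₂ = 26°:
Δλ₂ = λ_C(1 - cos(26°))
Δλ₂ = 2.4263 × 0.1012
Δλ₂ = 0.2456 pm

Final wavelength:
λ₂ = 92.0383 + 0.2456 = 92.2838 pm

Total shift: Δλ_total = 4.3383 + 0.2456 = 4.5838 pm

(Intermediate values are shown rounded; full precision is carried through to the final answer.)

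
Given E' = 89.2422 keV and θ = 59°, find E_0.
97.5000 keV

Convert final energy to wavelength (hc ≈ 1239.842 keV·pm):
λ' = hc/E' = 1239.842 / 89.2422 = 13.8930 pm

Calculate the Compton shift:
Δλ = λ_C(1 - cos(59°))
Δλ = 2.4263 × (1 - cos(59°))
Δλ = 1.1767 pm

Initial wavelength:
λ = λ' - Δλ = 13.8930 - 1.1767 = 12.7163 pm

Initial energy:
E = hc/λ = 1239.842 / 12.7163 = 97.5000 keV

(Intermediate values are shown rounded; full precision is carried through to the final answer.)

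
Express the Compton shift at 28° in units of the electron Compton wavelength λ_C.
0.1171 λ_C

The Compton shift formula is:
Δλ = λ_C(1 - cos θ)

Dividing both sides by λ_C:
Δλ/λ_C = 1 - cos θ

For θ = 28°:
Δλ/λ_C = 1 - cos(28°)
Δλ/λ_C = 1 - 0.8829
Δλ/λ_C = 0.1171

This means the shift is 0.1171 × λ_C = 0.2840 pm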